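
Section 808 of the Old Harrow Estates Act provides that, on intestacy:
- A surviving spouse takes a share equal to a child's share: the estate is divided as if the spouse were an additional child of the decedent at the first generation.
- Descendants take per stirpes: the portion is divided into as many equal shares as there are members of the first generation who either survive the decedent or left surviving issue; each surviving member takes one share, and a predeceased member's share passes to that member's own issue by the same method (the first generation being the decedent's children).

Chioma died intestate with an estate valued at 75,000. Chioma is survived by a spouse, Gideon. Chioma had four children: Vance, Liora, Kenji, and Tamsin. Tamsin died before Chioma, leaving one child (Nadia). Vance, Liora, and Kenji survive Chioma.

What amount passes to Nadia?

The spouse counts as an additional share at the children's level, so there are 5 primary shares of 15,000. Gideon takes one such share (15,000).
The children's combined portion (60,000) is divided into 4 shares of 15,000: Vance, Liora, and Kenji each take 15,000; Tamsin's 15,000 share passes to Tamsin's issue.
Tamsin's share (15,000) passes entirely to Nadia.

Nadia receives 15,000.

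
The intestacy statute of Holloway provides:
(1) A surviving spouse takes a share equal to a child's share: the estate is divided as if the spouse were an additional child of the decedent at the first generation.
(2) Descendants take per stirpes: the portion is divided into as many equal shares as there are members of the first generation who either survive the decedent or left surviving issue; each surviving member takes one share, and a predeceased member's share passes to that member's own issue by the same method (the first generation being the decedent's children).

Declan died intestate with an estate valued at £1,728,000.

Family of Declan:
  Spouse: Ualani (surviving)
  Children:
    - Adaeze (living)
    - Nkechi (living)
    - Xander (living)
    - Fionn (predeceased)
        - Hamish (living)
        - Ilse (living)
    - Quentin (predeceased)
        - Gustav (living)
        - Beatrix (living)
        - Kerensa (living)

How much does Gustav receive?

The spouse counts as an additional share at the children's level, so there are 6 primary shares of £288,000. Ualani takes one such share (£288,000).
The children's combined portion (£1,440,000) is divided into 5 shares of £288,000: Adaeze, Nkechi, and Xander each take £288,000; Fionn's £288,000 share passes to Fionn's issue; Quentin's £288,000 share passes to Quentin's issue.
Fionn's share (£288,000) is divided into 2 shares of £144,000: Hamish and Ilse each take £144,000.
Quentin's share (£288,000) is divided into 3 shares of £96,000: Gustav, Beatrix, and Kerensa each take £96,000.

Gustav receives £96,000.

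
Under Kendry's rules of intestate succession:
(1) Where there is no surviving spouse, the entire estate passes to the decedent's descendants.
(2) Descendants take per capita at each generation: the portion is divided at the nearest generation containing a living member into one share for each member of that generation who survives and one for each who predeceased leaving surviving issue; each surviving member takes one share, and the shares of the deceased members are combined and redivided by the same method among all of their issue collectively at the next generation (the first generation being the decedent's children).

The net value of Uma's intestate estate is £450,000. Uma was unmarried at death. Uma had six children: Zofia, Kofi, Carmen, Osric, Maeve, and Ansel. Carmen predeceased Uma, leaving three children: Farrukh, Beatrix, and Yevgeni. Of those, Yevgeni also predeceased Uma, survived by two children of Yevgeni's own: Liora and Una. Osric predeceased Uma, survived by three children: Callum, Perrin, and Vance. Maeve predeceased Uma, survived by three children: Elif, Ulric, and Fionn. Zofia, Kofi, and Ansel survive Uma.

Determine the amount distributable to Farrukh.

The entire £450,000 passes to the descendants.
That amount (£450,000) is divided at the children's generation into 6 shares of £75,000. Zofia, Kofi, and Ansel each take £75,000. The 3 shares of the deceased (Carmen, Osric, and Maeve) are combined into a pool of £225,000.
That pool (£225,000) is divided at the grandchildren's generation into 9 shares of £25,000. Farrukh, Beatrix, Callum, Perrin, Vance, Elif, Ulric, and Fionn each take £25,000. The remaining share for the deceased Yevgeni (£25,000) is carried to the next generation.
That pool (£25,000) is divided at the great-grandchildren's generation equally among Liora and Una: £12,500 each.

Farrukh receives £25,000.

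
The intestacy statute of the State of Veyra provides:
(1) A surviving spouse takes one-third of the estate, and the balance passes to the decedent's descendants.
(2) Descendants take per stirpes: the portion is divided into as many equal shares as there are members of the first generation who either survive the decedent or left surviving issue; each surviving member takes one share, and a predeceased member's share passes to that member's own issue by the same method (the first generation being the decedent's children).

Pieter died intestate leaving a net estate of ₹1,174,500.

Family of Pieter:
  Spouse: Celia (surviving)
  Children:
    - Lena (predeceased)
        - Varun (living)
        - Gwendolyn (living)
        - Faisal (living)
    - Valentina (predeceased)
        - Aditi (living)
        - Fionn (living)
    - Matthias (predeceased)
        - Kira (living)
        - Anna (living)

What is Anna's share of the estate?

Celia takes one-third of ₹1,174,500 = ₹391,500. The remaining ₹783,000 passes to the descendants.
The descendants' portion (₹783,000) is divided into 3 shares of ₹261,000: Lena's ₹261,000 share passes to Lena's issue; Valentina's ₹261,000 share passes to Valentina's issue; Matthias's ₹261,000 share passes to Matthias's issue.
Lena's share (₹261,000) is divided into 3 shares of ₹87,000: Varun, Gwendolyn, and Faisal each take ₹87,000.
Valentina's share (₹261,000) is divided into 2 shares of ₹130,500: Aditi and Fionn each take ₹130,500.
Matthias's share (₹261,000) is divided into 2 shares of ₹130,500: Kira and Anna each take ₹130,500.

Anna receives ₹130,500.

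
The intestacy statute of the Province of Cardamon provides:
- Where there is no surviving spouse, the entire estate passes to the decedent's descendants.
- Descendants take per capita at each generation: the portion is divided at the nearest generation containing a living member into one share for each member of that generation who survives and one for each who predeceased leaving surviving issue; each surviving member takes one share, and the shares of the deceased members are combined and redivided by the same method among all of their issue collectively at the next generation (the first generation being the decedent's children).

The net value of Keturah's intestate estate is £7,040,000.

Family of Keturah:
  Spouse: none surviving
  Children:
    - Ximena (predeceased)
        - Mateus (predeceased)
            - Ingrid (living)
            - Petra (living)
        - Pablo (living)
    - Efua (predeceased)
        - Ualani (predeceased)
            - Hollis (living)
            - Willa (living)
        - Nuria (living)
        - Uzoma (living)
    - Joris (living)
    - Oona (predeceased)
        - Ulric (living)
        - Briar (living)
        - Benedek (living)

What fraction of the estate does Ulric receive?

Ulric receives 3/32 of the estate.

The entire £7,040,000 passes to the descendants.
That amount (£7,040,000) is divided at the children's generation into 4 shares of £1,760,000. Joris takes £1,760,000. The 3 shares of the deceased (Ximena, Efua, and Oona) are combined into a pool of £5,280,000.
That pool (£5,280,000) is divided at the grandchildren's generation into 8 shares of £660,000. Pablo, Nuria, Uzoma, Ulric, Briar, and Benedek each take £660,000. The 2 shares of the deceased (Mateus and Ualani) are combined into a pool of £1,320,000.
That pool (£1,320,000) is divided at the great-grandchildren's generation equally among Ingrid, Petra, Hollis, and Willa: £330,000 each.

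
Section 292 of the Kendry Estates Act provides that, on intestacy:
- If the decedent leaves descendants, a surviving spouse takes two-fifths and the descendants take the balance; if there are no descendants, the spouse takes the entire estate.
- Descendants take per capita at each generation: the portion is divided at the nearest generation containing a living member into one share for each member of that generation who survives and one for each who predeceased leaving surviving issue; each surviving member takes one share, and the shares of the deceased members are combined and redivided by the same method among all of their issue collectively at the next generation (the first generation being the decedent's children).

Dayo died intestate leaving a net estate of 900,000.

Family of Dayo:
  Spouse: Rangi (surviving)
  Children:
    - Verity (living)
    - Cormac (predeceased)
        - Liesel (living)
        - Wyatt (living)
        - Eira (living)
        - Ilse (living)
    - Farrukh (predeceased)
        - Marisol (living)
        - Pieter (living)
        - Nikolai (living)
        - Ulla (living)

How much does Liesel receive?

Rangi takes two-fifths of 900,000 = 360,000. The remaining 540,000 passes to the descendants.
The descendants' portion (540,000) is divided at the children's generation into 3 shares of 180,000. Verity takes 180,000. The 2 shares of the deceased (Cormac and Farrukh) are combined into a pool of 360,000.
That pool (360,000) is divided at the grandchildren's generation equally among Liesel, Wyatt, Eira, Ilse, Marisol, Pieter, Nikolai, and Ulla: 45,000 each.

Liesel receives 45,000.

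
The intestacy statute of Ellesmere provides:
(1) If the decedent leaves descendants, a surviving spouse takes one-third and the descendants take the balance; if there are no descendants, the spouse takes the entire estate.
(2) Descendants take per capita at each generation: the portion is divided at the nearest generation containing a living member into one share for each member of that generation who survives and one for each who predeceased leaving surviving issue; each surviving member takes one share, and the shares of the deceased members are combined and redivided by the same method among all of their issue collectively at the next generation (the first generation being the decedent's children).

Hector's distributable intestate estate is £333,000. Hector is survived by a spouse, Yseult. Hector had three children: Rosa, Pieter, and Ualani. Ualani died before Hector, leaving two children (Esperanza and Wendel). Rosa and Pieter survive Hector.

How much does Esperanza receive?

Yseult takes one-third of £333,000 = £111,000. The remaining £222,000 passes to the descendants.
The descendants' portion (£222,000) is divided at the children's generation into 3 shares of £74,000. Rosa and Pieter each take £74,000. The remaining share for the deceased Ualani (£74,000) is carried to the next generation.
That pool (£74,000) is divided at the grandchildren's generation equally among Esperanza and Wendel: £37,000 each.

Esperanza receives £37,000.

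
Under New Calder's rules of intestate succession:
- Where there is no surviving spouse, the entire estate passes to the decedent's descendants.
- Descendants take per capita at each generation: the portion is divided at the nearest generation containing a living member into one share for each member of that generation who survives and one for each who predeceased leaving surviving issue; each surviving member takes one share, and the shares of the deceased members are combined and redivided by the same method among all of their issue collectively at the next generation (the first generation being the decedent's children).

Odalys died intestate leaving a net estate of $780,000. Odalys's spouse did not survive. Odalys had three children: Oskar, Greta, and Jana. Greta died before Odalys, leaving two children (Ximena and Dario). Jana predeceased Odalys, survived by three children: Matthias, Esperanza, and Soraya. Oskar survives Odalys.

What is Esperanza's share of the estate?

Esperanza receives $104,000.

The entire $780,000 passes to the descendants.
That amount ($780,000) is divided at the children's generation into 3 shares of $260,000. Oskar takes $260,000. The 2 shares of the deceased (Greta and Jana) are combined into a pool of $520,000.
That pool ($520,000) is divided at the grandchildren's generation equally among Ximena, Dario, Matthias, Esperanza, and Soraya: $104,000 each.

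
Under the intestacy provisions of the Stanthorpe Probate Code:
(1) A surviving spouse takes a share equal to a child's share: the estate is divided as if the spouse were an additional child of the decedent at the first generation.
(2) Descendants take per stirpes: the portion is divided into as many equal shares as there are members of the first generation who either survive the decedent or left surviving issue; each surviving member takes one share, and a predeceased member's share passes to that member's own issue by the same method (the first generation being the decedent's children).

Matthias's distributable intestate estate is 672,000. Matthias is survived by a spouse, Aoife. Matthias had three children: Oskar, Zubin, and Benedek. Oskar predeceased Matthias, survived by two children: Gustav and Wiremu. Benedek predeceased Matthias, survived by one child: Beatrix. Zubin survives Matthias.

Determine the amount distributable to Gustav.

Gustav receives 84,000.

The spouse counts as an additional share at the children's level, so there are 4 primary shares of 168,000. Aoife takes one such share (168,000).
The children's combined portion (504,000) is divided into 3 shares of 168,000: Zubin takes 168,000; Oskar's 168,000 share passes to Oskar's issue; Benedek's 168,000 share passes to Benedek's issue.
Oskar's share (168,000) is divided into 2 shares of 84,000: Gustav and Wiremu each take 84,000.
Benedek's share (168,000) passes entirely to Beatrix.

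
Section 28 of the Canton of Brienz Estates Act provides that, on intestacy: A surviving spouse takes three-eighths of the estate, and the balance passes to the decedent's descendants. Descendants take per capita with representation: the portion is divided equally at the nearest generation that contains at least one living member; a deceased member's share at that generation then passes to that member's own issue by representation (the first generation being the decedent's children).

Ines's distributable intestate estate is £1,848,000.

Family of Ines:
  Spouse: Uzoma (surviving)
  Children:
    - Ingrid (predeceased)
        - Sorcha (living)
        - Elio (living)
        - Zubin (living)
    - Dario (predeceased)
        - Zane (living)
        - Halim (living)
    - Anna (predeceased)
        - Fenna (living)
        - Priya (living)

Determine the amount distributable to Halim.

Uzoma takes three-eighths of £1,848,000 = £693,000. The remaining £1,155,000 passes to the descendants.
No child survives, so the initial division is made at the grandchildren's generation.
The descendants' portion (£1,155,000) is divided into 7 shares of £165,000: Sorcha, Elio, Zubin, Zane, Halim, Fenna, and Priya each take £165,000.

Halim receives £165,000.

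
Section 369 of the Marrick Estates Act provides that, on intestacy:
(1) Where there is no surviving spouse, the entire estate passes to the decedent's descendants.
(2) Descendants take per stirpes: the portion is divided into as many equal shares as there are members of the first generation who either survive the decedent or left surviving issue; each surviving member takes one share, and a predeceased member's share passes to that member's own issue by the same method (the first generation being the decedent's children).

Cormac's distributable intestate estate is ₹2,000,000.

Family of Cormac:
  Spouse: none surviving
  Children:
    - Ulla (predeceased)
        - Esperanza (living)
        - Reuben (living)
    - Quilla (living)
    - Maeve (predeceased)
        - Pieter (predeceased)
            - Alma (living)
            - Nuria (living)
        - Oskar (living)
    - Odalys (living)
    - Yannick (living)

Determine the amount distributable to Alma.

The entire ₹2,000,000 passes to the descendants.
That amount (₹2,000,000) is divided into 5 shares of ₹400,000: Quilla, Odalys, and Yannick each take ₹400,000; Ulla's ₹400,000 share passes to Ulla's issue; Maeve's ₹400,000 share passes to Maeve's issue.
Ulla's share (₹400,000) is divided into 2 shares of ₹200,000: Esperanza and Reuben each take ₹200,000.
Maeve's share (₹400,000) is divided into 2 shares of ₹200,000: Oskar takes ₹200,000; Pieter's ₹200,000 share passes to Pieter's issue.
Pieter's share (₹200,000) is divided into 2 shares of ₹100,000: Alma and Nuria each take ₹100,000.

Alma receives ₹100,000.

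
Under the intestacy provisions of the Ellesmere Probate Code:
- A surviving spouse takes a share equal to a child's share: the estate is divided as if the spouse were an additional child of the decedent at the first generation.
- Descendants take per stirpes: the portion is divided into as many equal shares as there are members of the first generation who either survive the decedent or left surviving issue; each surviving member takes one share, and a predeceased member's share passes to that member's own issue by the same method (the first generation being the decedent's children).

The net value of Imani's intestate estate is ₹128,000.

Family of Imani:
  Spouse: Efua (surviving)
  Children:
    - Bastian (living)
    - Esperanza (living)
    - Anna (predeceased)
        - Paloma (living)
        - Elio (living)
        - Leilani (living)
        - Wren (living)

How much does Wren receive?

The spouse counts as an additional share at the children's level, so there are 4 primary shares of ₹32,000. Efua takes one such share (₹32,000).
The children's combined portion (₹96,000) is divided into 3 shares of ₹32,000: Bastian and Esperanza each take ₹32,000; Anna's ₹32,000 share passes to Anna's issue.
Anna's share (₹32,000) is divided into 4 shares of ₹8,000: Paloma, Elio, Leilani, and Wren each take ₹8,000.

Wren receives ₹8,000.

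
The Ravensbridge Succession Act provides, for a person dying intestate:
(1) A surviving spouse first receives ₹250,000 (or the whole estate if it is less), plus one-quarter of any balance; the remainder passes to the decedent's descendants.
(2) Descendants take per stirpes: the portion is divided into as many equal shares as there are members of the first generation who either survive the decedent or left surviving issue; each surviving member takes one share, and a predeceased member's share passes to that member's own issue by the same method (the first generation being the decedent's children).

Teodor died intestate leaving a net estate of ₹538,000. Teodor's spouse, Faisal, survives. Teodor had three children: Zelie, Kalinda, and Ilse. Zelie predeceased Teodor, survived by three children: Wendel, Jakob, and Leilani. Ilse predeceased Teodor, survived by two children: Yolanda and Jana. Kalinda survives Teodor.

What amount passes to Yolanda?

Faisal first takes ₹250,000, leaving a balance of ₹288,000. Faisal then takes one-quarter of the balance (₹72,000), for a total of ₹322,000. The remaining ₹216,000 passes to the descendants.
The descendants' portion (₹216,000) is divided into 3 shares of ₹72,000: Kalinda takes ₹72,000; Zelie's ₹72,000 share passes to Zelie's issue; Ilse's ₹72,000 share passes to Ilse's issue.
Zelie's share (₹72,000) is divided into 3 shares of ₹24,000: Wendel, Jakob, and Leilani each take ₹24,000.
Ilse's share (₹72,000) is divided into 2 shares of ₹36,000: Yolanda and Jana each take ₹36,000.

Yolanda receives ₹36,000.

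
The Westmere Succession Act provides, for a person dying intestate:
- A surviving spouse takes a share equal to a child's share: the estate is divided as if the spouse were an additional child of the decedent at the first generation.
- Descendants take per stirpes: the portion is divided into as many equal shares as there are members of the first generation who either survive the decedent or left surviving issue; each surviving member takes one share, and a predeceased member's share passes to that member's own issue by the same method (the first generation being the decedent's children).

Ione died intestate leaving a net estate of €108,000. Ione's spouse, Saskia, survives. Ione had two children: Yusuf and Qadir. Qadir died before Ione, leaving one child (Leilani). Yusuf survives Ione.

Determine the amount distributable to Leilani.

The spouse counts as an additional share at the children's level, so there are 3 primary shares of €36,000. Saskia takes one such share (€36,000).
The children's combined portion (€72,000) is divided into 2 shares of €36,000: Yusuf takes €36,000; Qadir's €36,000 share passes to Qadir's issue.
Qadir's share (€36,000) passes entirely to Leilani.

Leilani receives €36,000.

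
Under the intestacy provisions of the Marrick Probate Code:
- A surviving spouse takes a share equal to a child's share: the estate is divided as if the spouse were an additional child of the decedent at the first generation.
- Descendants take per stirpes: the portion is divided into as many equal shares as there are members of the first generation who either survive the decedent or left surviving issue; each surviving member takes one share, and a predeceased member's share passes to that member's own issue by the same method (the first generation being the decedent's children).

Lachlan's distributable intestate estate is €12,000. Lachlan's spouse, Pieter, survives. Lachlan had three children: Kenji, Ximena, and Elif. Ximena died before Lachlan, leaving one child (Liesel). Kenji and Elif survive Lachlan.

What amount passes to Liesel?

The spouse counts as an additional share at the children's level, so there are 4 primary shares of €3,000. Pieter takes one such share (€3,000).
The children's combined portion (€9,000) is divided into 3 shares of €3,000: Kenji and Elif each take €3,000; Ximena's €3,000 share passes to Ximena's issue.
Ximena's share (€3,000) passes entirely to Liesel.

Liesel receives €3,000.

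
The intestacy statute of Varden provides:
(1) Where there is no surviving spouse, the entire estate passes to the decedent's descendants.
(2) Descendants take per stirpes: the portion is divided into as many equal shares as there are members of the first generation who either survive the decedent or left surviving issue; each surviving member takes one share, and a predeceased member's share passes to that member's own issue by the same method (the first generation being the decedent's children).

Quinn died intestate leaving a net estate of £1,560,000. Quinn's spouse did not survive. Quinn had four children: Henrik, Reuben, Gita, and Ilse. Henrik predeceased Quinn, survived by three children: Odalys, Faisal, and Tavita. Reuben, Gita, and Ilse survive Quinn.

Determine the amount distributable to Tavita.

The entire £1,560,000 passes to the descendants.
That amount (£1,560,000) is divided into 4 shares of £390,000: Reuben, Gita, and Ilse each take £390,000; Henrik's £390,000 share passes to Henrik's issue.
Henrik's share (£390,000) is divided into 3 shares of £130,000: Odalys, Faisal, and Tavita each take £130,000.

Tavita receives £130,000.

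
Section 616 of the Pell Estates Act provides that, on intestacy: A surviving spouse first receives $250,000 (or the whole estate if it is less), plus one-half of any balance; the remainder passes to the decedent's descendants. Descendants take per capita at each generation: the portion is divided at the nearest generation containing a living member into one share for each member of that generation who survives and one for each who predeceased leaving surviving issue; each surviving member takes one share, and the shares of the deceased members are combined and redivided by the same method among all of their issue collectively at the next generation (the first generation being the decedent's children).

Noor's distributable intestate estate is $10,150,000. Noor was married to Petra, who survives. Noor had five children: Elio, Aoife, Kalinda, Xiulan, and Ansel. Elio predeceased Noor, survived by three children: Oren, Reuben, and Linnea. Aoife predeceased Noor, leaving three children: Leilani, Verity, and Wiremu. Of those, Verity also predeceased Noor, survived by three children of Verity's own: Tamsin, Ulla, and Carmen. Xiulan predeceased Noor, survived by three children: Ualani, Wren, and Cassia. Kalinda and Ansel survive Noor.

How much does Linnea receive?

Petra first takes $250,000, leaving a balance of $9,900,000. Petra then takes one-half of the balance ($4,950,000), for a total of $5,200,000. The remaining $4,950,000 passes to the descendants.
The descendants' portion ($4,950,000) is divided at the children's generation into 5 shares of $990,000. Kalinda and Ansel each take $990,000. The 3 shares of the deceased (Elio, Aoife, and Xiulan) are combined into a pool of $2,970,000.
That pool ($2,970,000) is divided at the grandchildren's generation into 9 shares of $330,000. Oren, Reuben, Linnea, Leilani, Wiremu, Ualani, Wren, and Cassia each take $330,000. The remaining share for the deceased Verity ($330,000) is carried to the next generation.
That pool ($330,000) is divided at the great-grandchildren's generation equally among Tamsin, Ulla, and Carmen: $110,000 each.

Linnea receives $330,000.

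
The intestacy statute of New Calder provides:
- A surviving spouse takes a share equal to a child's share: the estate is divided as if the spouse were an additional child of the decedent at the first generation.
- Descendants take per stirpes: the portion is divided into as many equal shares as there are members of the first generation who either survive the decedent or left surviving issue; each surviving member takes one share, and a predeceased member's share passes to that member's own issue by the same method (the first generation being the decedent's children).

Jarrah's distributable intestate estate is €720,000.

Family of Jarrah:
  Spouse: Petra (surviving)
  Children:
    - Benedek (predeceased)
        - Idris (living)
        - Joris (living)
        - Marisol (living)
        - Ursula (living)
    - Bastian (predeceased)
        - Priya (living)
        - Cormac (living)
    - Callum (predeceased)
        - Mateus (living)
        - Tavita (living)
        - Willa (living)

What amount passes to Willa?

Willa receives €60,000.

The spouse counts as an additional share at the children's level, so there are 4 primary shares of €180,000. Petra takes one such share (€180,000).
The children's combined portion (€540,000) is divided into 3 shares of €180,000: Benedek's €180,000 share passes to Benedek's issue; Bastian's €180,000 share passes to Bastian's issue; Callum's €180,000 share passes to Callum's issue.
Benedek's share (€180,000) is divided into 4 shares of €45,000: Idris, Joris, Marisol, and Ursula each take €45,000.
Bastian's share (€180,000) is divided into 2 shares of €90,000: Priya and Cormac each take €90,000.
Callum's share (€180,000) is divided into 3 shares of €60,000: Mateus, Tavita, and Willa each take €60,000.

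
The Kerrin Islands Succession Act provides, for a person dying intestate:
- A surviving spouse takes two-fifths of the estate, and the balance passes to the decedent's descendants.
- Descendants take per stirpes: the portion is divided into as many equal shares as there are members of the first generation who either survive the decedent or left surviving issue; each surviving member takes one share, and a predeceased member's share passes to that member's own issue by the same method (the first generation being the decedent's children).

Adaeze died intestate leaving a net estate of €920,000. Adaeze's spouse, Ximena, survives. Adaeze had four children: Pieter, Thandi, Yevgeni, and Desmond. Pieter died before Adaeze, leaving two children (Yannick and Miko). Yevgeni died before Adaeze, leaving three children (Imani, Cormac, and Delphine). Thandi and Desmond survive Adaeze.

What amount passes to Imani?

Ximena takes two-fifths of €920,000 = €368,000. The remaining €552,000 passes to the descendants.
The descendants' portion (€552,000) is divided into 4 shares of €138,000: Thandi and Desmond each take €138,000; Pieter's €138,000 share passes to Pieter's issue; Yevgeni's €138,000 share passes to Yevgeni's issue.
Pieter's share (€138,000) is divided into 2 shares of €69,000: Yannick and Miko each take €69,000.
Yevgeni's share (€138,000) is divided into 3 shares of €46,000: Imani, Cormac, and Delphine each take €46,000.

Imani receives €46,000.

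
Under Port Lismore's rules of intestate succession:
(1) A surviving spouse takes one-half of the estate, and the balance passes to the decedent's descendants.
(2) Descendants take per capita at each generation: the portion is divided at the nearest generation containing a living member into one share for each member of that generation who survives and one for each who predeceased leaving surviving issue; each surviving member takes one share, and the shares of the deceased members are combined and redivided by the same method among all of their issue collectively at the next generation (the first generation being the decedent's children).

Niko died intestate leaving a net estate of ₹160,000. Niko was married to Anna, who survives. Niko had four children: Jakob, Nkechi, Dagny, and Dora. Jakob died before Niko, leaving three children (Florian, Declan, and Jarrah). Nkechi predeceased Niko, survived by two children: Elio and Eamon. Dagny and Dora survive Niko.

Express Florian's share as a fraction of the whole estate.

Florian receives 1/20 of the estate.

Anna takes one-half of ₹160,000 = ₹80,000. The remaining ₹80,000 passes to the descendants.
The descendants' portion (₹80,000) is divided at the children's generation into 4 shares of ₹20,000. Dagny and Dora each take ₹20,000. The 2 shares of the deceased (Jakob and Nkechi) are combined into a pool of ₹40,000.
That pool (₹40,000) is divided at the grandchildren's generation equally among Florian, Declan, Jarrah, Elio, and Eamon: ₹8,000 each.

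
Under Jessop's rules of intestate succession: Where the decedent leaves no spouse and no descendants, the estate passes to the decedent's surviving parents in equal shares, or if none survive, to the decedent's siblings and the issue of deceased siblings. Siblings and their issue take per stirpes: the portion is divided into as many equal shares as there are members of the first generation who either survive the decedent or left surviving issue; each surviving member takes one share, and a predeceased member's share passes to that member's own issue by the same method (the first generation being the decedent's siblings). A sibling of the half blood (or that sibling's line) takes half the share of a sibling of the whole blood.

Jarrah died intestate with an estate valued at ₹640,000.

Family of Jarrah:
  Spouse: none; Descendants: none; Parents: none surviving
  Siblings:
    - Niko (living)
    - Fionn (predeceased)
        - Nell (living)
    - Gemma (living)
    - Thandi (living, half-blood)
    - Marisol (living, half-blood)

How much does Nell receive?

Nell receives ₹160,000.

The entire ₹640,000 passes to the siblings and their issue.
Counting each half-blood sibling's line as half a unit, there are 4 units in ₹640,000, so one unit is ₹160,000. Whole-blood lines (Niko, Fionn, and Gemma) take ₹160,000 each; half-blood lines (Thandi and Marisol) take ₹80,000 each.
Fionn's share (₹160,000) passes entirely to Nell.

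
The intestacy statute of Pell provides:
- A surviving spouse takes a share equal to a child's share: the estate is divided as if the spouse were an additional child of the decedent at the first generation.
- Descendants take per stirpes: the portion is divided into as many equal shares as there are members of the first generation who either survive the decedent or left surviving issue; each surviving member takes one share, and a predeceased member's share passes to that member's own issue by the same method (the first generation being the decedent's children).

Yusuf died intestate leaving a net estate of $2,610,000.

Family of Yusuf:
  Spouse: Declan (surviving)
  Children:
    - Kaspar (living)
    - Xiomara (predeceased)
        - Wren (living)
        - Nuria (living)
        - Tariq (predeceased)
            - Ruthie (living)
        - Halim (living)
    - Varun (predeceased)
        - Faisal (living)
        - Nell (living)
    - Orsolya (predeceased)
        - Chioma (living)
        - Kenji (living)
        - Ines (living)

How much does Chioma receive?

Chioma receives $174,000.

The spouse counts as an additional share at the children's level, so there are 5 primary shares of $522,000. Declan takes one such share ($522,000).
The children's combined portion ($2,088,000) is divided into 4 shares of $522,000: Kaspar takes $522,000; Xiomara's $522,000 share passes to Xiomara's issue; Varun's $522,000 share passes to Varun's issue; Orsolya's $522,000 share passes to Orsolya's issue.
Xiomara's share ($522,000) is divided into 4 shares of $130,500: Wren, Nuria, and Halim each take $130,500; Tariq's $130,500 share passes to Tariq's issue.
Tariq's share ($130,500) passes entirely to Ruthie.
Varun's share ($522,000) is divided into 2 shares of $261,000: Faisal and Nell each take $261,000.
Orsolya's share ($522,000) is divided into 3 shares of $174,000: Chioma, Kenji, and Ines each take $174,000.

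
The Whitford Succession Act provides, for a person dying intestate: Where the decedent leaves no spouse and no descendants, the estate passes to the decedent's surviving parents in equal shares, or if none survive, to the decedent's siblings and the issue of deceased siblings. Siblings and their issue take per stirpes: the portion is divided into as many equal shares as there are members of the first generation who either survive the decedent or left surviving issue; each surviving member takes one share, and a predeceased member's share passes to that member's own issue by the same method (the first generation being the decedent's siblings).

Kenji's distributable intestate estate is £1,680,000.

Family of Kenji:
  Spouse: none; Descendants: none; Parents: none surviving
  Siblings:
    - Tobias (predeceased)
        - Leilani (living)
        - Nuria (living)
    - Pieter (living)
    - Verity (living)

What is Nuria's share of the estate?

Nuria receives £280,000.

The entire £1,680,000 passes to the siblings and their issue.
That amount (£1,680,000) is divided into 3 shares of £560,000: Pieter and Verity each take £560,000; Tobias's £560,000 share passes to Tobias's issue.
Tobias's share (£560,000) is divided into 2 shares of £280,000: Leilani and Nuria each take £280,000.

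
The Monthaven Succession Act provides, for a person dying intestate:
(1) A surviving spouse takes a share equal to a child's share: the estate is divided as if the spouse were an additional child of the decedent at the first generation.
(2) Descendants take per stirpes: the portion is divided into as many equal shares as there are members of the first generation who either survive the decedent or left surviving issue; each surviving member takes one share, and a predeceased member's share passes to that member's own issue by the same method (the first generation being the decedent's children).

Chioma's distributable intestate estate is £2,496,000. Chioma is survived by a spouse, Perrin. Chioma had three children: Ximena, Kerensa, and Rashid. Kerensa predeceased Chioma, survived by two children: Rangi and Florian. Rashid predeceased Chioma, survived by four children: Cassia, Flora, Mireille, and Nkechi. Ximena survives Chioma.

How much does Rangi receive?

Rangi receives £312,000.

The spouse counts as an additional share at the children's level, so there are 4 primary shares of £624,000. Perrin takes one such share (£624,000).
The children's combined portion (£1,872,000) is divided into 3 shares of £624,000: Ximena takes £624,000; Kerensa's £624,000 share passes to Kerensa's issue; Rashid's £624,000 share passes to Rashid's issue.
Kerensa's share (£624,000) is divided into 2 shares of £312,000: Rangi and Florian each take £312,000.
Rashid's share (£624,000) is divided into 4 shares of £156,000: Cassia, Flora, Mireille, and Nkechi each take £156,000.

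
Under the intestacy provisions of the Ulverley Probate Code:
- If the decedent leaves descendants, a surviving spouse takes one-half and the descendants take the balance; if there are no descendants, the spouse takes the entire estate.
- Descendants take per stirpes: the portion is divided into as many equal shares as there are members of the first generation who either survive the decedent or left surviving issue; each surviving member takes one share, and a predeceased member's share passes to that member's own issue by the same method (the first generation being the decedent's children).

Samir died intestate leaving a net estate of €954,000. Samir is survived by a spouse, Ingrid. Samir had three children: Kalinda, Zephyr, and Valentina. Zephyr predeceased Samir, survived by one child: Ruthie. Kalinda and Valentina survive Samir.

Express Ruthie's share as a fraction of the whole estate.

Ruthie receives 1/6 of the estate.

Ingrid takes one-half of €954,000 = €477,000. The remaining €477,000 passes to the descendants.
The descendants' portion (€477,000) is divided into 3 shares of €159,000: Kalinda and Valentina each take €159,000; Zephyr's €159,000 share passes to Zephyr's issue.
Zephyr's share (€159,000) passes entirely to Ruthie.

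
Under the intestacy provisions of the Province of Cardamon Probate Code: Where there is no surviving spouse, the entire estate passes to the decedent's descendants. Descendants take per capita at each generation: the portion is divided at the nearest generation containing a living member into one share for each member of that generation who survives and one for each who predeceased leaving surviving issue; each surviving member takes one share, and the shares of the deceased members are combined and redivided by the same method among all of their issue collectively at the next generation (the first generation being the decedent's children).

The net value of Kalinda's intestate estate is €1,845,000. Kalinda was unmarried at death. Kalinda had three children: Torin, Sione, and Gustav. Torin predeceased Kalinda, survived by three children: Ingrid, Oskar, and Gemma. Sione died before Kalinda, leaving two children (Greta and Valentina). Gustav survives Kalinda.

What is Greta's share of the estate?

The entire €1,845,000 passes to the descendants.
That amount (€1,845,000) is divided at the children's generation into 3 shares of €615,000. Gustav takes €615,000. The 2 shares of the deceased (Torin and Sione) are combined into a pool of €1,230,000.
That pool (€1,230,000) is divided at the grandchildren's generation equally among Ingrid, Oskar, Gemma, Greta, and Valentina: €246,000 each.

Greta receives €246,000.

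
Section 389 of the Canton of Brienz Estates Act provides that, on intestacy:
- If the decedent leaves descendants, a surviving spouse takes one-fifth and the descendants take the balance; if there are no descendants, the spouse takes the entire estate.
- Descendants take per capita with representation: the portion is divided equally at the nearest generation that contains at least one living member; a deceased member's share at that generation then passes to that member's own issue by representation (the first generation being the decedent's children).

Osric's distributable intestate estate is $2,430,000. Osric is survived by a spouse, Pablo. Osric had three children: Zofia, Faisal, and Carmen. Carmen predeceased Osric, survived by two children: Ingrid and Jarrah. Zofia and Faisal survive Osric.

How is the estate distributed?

Pablo takes one-fifth of $2,430,000 = $486,000. The remaining $1,944,000 passes to the descendants.
The descendants' portion ($1,944,000) is divided into 3 shares of $648,000: Zofia and Faisal each take $648,000; Carmen's $648,000 share passes to Carmen's issue.
Carmen's share ($648,000) is divided into 2 shares of $324,000: Ingrid and Jarrah each take $324,000.

Pablo: $486,000; Zofia: $648,000; Faisal: $648,000; Ingrid: $324,000; Jarrah: $324,000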